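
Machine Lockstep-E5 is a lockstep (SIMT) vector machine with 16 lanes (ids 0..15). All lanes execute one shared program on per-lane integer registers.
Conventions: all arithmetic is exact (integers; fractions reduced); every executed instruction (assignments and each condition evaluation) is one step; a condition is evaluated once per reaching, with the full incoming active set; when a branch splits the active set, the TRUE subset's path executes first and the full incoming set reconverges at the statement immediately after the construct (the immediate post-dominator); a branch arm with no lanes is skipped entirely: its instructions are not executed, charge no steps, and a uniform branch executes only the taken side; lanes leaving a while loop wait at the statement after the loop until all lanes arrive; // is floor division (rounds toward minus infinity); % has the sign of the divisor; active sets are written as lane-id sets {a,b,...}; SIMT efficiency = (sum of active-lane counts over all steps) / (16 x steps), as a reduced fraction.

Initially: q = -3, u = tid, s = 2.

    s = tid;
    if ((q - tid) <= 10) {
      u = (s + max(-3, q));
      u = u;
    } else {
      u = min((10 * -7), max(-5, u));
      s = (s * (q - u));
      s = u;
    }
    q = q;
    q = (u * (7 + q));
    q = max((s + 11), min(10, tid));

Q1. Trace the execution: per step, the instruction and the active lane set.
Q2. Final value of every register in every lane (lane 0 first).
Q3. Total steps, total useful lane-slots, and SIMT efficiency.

step 0: s <- tid                     {0,1,2,3,4,5,6,7,8,9,10,11,12,13,14,15}
step 1: eval ((q - tid) <= 10)       {0,1,2,3,4,5,6,7,8,9,10,11,12,13,14,15}
step 2: u <- (s + max(-3, q))        {0,1,2,3,4,5,6,7,8,9,10,11,12,13,14,15}
step 3: u <- u                       {0,1,2,3,4,5,6,7,8,9,10,11,12,13,14,15}
step 4: q <- q                       {0,1,2,3,4,5,6,7,8,9,10,11,12,13,14,15}
step 5: q <- (u * (7 + q))           {0,1,2,3,4,5,6,7,8,9,10,11,12,13,14,15}
step 6: q <- max((s + 11), min(10, tid)) {0,1,2,3,4,5,6,7,8,9,10,11,12,13,14,15}

Answer: 7 steps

q: 11,12,13,14,15,16,17,18,19,20,21,22,23,24,25,26
u: -3,-2,-1,0,1,2,3,4,5,6,7,8,9,10,11,12
s: 0,1,2,3,4,5,6,7,8,9,10,11,12,13,14,15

steps = 7; useful = 112; efficiency = 112/112 = 1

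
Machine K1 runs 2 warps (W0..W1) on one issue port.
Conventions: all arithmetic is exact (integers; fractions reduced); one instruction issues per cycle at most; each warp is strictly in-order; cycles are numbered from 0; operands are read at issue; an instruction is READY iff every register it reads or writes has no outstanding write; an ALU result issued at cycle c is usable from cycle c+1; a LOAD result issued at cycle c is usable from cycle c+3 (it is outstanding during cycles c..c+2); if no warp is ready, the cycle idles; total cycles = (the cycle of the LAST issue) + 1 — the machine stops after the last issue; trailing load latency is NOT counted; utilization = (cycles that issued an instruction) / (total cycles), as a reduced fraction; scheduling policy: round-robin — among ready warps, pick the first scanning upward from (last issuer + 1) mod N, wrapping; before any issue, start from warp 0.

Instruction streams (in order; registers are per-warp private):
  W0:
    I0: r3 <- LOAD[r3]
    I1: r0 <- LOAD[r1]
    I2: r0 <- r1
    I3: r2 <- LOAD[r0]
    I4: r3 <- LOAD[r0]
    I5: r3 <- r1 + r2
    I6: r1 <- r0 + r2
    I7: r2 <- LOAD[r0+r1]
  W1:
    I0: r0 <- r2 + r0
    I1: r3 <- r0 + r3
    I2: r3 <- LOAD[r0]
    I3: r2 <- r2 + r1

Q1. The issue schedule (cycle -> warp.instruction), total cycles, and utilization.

cycle 0: W0.I0
cycle 1: W1.I0
cycle 2: W0.I1
cycle 3: W1.I1
cycle 4: W1.I2
cycle 5: W0.I2
cycle 6: W1.I3
cycle 7: W0.I3
cycle 8: W0.I4
cycle 9: idle
cycle 10: idle
cycle 11: W0.I5
cycle 12: W0.I6
cycle 13: W0.I7

Answer: 14 cycles, utilization 6/7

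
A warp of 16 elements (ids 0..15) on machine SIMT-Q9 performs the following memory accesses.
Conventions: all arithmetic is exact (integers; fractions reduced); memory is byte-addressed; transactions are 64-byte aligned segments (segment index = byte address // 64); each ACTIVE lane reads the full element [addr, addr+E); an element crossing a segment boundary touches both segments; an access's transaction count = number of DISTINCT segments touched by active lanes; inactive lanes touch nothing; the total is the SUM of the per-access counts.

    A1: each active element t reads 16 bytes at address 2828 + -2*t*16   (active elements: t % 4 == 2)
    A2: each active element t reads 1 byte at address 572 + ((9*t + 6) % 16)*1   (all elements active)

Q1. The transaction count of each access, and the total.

A1: 4 transactions
A2: 2 transactions

Answer: 4,2; total 6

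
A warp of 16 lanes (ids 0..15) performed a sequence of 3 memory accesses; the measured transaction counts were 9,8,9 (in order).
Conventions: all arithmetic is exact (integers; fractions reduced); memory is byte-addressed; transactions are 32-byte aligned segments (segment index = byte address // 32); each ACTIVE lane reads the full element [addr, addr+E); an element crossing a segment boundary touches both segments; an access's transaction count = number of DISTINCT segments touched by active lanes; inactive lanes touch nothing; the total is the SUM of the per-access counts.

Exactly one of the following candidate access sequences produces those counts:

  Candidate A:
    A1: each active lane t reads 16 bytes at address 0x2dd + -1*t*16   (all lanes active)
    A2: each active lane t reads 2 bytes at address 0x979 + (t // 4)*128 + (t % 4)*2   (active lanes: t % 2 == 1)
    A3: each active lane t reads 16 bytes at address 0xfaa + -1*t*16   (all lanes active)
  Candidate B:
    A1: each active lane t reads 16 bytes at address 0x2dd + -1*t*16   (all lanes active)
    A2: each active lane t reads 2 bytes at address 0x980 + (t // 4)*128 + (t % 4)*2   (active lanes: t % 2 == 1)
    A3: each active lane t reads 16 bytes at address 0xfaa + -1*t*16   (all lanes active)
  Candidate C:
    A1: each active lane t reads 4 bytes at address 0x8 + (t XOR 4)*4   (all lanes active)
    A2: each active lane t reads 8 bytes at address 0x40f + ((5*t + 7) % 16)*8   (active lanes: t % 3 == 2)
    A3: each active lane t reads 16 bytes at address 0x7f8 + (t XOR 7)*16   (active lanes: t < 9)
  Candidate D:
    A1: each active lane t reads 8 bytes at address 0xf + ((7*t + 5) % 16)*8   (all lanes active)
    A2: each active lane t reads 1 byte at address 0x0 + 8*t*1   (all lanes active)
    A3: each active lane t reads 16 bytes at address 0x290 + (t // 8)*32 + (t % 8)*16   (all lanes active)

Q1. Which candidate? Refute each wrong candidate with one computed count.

B: A2 gives 4 transactions, not 8
C: A1 gives 3 transactions, not 9
D: A1 gives 5 transactions, not 9
A: all counts match (9,8,9)

Answer: A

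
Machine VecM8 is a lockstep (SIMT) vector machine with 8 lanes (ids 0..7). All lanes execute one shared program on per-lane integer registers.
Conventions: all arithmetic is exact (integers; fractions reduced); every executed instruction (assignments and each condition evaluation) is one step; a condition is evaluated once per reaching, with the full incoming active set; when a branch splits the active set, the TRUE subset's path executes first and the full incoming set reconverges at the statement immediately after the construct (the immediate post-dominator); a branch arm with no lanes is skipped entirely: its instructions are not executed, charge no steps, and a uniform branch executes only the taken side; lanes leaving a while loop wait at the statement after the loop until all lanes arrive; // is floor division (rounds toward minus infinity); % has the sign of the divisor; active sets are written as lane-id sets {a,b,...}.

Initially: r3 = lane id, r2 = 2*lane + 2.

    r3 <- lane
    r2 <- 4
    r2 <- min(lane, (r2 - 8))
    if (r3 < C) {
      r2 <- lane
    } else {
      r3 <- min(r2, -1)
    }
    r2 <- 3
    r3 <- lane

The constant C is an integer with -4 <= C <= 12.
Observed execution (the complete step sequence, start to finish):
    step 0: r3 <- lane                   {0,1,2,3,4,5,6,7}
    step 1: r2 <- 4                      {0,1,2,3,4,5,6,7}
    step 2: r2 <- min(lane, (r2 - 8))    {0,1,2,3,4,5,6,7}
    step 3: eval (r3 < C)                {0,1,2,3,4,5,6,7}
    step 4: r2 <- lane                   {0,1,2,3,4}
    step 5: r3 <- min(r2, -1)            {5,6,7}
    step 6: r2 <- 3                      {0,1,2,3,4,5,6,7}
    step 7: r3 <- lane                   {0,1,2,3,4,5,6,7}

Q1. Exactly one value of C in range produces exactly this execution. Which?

Answer: C = 5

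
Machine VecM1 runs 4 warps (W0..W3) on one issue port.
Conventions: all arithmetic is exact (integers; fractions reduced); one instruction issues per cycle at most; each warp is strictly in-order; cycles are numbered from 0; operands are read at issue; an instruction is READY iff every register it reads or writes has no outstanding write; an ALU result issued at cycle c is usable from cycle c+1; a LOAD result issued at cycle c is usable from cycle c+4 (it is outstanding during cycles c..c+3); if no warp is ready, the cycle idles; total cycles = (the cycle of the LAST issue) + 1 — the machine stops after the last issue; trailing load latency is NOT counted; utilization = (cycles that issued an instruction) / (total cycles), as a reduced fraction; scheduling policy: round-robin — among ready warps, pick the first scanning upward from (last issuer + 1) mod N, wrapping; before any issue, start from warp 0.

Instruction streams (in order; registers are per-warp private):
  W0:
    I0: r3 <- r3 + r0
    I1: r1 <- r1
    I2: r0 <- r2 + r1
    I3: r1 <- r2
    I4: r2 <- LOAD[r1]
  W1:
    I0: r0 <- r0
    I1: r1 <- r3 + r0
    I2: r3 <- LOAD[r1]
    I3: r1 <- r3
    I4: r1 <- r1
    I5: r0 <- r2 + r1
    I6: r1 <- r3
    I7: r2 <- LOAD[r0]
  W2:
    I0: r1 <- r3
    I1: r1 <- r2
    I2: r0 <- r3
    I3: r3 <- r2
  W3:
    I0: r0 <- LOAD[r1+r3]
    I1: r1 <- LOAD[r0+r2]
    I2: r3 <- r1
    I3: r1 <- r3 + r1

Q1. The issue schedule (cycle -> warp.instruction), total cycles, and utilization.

cycle 0: W0.I0
cycle 1: W1.I0
cycle 2: W2.I0
cycle 3: W3.I0
cycle 4: W0.I1
cycle 5: W1.I1
cycle 6: W2.I1
cycle 7: W3.I1
cycle 8: W0.I2
cycle 9: W1.I2
cycle 10: W2.I2
cycle 11: W3.I2
cycle 12: W0.I3
cycle 13: W1.I3
cycle 14: W2.I3
cycle 15: W3.I3
cycle 16: W0.I4
cycle 17: W1.I4
cycle 18: W1.I5
cycle 19: W1.I6
cycle 20: W1.I7

Answer: 21 cycles, utilization 1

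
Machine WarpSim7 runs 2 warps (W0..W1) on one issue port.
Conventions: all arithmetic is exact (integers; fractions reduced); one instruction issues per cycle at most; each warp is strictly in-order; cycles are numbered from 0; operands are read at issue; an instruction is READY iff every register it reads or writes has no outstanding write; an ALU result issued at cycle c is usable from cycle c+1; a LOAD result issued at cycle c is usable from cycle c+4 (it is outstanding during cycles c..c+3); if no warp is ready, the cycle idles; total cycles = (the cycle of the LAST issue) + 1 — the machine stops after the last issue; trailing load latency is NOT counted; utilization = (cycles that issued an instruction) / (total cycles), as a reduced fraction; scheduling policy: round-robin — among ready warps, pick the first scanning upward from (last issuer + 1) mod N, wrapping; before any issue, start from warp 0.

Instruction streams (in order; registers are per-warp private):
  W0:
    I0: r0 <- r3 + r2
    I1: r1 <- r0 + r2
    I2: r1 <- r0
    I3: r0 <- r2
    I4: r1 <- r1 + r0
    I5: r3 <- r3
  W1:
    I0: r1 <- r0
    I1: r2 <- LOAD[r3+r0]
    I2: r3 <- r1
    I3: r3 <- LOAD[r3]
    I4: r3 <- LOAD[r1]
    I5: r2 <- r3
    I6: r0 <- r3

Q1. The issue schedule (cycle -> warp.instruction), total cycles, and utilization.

cycle 0: W0.I0
cycle 1: W1.I0
cycle 2: W0.I1
cycle 3: W1.I1
cycle 4: W0.I2
cycle 5: W1.I2
cycle 6: W0.I3
cycle 7: W1.I3
cycle 8: W0.I4
cycle 9: W0.I5
cycle 10: idle
cycle 11: W1.I4
cycle 12: idle
cycle 13: idle
cycle 14: idle
cycle 15: W1.I5
cycle 16: W1.I6

Answer: 17 cycles, utilization 13/17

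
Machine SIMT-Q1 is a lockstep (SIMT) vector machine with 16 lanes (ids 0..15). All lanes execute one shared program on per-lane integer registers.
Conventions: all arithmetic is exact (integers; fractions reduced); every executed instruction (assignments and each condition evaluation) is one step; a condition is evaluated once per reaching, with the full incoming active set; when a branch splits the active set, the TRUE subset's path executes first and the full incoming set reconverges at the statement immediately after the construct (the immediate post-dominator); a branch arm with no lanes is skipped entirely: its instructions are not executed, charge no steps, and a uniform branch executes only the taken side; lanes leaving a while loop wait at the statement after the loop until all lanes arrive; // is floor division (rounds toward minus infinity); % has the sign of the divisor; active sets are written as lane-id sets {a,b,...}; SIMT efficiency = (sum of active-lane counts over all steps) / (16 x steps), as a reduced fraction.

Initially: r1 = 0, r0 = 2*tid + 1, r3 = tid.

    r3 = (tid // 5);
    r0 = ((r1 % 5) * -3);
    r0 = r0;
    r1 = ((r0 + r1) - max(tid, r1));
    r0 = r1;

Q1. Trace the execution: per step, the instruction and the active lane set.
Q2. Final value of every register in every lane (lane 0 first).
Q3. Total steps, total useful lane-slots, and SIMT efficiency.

step 0: r3 <- (tid // 5)             {0,1,2,3,4,5,6,7,8,9,10,11,12,13,14,15}
step 1: r0 <- ((r1 % 5) * -3)        {0,1,2,3,4,5,6,7,8,9,10,11,12,13,14,15}
step 2: r0 <- r0                     {0,1,2,3,4,5,6,7,8,9,10,11,12,13,14,15}
step 3: r1 <- ((r0 + r1) - max(tid, r1)) {0,1,2,3,4,5,6,7,8,9,10,11,12,13,14,15}
step 4: r0 <- r1                     {0,1,2,3,4,5,6,7,8,9,10,11,12,13,14,15}

Answer: 5 steps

r1: 0,-1,-2,-3,-4,-5,-6,-7,-8,-9,-10,-11,-12,-13,-14,-15
r0: 0,-1,-2,-3,-4,-5,-6,-7,-8,-9,-10,-11,-12,-13,-14,-15
r3: 0,0,0,0,0,1,1,1,1,1,2,2,2,2,2,3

steps = 5; useful = 80; efficiency = 80/80 = 1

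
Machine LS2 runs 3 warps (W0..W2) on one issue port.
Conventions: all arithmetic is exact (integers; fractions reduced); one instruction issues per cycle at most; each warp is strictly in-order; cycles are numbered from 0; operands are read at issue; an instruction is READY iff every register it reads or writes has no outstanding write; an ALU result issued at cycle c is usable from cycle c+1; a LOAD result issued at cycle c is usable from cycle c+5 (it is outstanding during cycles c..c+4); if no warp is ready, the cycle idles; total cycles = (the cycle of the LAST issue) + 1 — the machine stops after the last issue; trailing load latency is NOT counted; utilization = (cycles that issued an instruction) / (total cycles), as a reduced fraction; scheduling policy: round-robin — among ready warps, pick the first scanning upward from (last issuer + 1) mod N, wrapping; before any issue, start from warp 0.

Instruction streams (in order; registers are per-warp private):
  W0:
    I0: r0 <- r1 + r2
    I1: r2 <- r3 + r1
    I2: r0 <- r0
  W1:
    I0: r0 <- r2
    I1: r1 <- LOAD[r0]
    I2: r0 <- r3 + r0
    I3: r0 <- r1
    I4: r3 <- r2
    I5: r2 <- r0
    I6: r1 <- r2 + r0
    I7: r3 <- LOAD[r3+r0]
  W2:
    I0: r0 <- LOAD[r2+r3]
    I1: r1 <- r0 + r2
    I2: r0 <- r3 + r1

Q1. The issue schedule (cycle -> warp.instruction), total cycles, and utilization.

cycle 0: W0.I0
cycle 1: W1.I0
cycle 2: W2.I0
cycle 3: W0.I1
cycle 4: W1.I1
cycle 5: W0.I2
cycle 6: W1.I2
cycle 7: W2.I1
cycle 8: W2.I2
cycle 9: W1.I3
cycle 10: W1.I4
cycle 11: W1.I5
cycle 12: W1.I6
cycle 13: W1.I7

Answer: 14 cycles, utilization 1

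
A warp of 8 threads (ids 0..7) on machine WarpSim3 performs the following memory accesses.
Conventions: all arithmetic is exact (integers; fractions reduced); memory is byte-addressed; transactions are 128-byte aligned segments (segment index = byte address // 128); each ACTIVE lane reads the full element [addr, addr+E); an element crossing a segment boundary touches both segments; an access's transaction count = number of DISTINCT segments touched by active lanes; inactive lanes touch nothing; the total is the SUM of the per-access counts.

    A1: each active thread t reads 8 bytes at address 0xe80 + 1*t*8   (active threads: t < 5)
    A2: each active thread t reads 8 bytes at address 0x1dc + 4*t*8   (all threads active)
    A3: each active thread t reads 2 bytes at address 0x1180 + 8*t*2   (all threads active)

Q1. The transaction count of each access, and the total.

A1: 1 transaction
A2: 3 transactions
A3: 1 transaction

Answer: 1,3,1; total 5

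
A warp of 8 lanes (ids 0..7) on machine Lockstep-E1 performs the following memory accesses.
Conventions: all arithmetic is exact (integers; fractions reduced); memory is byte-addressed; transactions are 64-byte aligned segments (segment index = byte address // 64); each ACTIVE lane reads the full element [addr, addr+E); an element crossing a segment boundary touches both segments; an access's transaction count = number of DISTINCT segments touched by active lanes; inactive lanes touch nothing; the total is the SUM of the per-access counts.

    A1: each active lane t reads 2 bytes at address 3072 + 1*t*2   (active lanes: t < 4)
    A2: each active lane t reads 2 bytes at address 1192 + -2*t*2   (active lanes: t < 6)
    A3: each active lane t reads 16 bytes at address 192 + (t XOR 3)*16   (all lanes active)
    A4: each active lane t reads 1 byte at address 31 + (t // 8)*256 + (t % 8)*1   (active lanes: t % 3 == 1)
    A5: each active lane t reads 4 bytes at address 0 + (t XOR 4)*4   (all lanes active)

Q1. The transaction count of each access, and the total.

A1: 1 transaction
A2: 1 transaction
A3: 2 transactions
A4: 1 transaction
A5: 1 transaction

Answer: 1,1,2,1,1; total 6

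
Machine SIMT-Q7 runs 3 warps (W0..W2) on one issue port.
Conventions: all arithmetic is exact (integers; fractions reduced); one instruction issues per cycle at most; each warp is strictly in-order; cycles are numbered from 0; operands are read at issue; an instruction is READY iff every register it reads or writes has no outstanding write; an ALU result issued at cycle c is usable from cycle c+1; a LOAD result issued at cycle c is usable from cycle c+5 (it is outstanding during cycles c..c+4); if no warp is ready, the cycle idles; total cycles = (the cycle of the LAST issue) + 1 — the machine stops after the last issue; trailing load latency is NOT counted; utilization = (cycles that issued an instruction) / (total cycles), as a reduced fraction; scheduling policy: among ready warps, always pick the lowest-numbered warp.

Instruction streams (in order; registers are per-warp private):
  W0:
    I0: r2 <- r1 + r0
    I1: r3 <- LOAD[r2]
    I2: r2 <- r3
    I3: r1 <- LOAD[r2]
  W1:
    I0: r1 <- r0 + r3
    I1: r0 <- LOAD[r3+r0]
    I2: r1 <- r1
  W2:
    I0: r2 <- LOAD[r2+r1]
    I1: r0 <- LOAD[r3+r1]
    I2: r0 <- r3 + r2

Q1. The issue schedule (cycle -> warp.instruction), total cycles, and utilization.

cycle 0: W0.I0
cycle 1: W0.I1
cycle 2: W1.I0
cycle 3: W1.I1
cycle 4: W1.I2
cycle 5: W2.I0
cycle 6: W0.I2
cycle 7: W0.I3
cycle 8: W2.I1
cycle 9: idle
cycle 10: idle
cycle 11: idle
cycle 12: idle
cycle 13: W2.I2

Answer: 14 cycles, utilization 5/7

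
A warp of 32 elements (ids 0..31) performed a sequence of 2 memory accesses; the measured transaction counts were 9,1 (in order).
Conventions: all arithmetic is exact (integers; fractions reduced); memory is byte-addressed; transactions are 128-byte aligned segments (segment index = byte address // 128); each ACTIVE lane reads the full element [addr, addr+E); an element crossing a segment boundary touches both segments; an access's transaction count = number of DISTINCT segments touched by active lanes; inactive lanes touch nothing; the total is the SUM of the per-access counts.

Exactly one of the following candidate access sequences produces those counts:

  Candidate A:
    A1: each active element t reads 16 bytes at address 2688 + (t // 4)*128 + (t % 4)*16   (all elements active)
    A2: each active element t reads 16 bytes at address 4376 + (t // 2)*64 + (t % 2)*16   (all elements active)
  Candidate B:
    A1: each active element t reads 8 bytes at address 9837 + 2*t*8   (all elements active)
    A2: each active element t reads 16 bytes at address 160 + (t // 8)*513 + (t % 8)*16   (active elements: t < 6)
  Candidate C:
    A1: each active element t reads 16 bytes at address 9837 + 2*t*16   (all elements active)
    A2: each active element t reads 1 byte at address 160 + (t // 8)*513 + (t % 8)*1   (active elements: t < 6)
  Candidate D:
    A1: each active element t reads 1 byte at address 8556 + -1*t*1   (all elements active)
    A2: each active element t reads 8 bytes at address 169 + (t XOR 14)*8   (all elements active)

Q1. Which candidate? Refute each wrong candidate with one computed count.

A: A1 gives 8 transactions, not 9
B: A1 gives 5 transactions, not 9
D: A1 gives 1 transaction, not 9
C: all counts match (9,1)

Answer: C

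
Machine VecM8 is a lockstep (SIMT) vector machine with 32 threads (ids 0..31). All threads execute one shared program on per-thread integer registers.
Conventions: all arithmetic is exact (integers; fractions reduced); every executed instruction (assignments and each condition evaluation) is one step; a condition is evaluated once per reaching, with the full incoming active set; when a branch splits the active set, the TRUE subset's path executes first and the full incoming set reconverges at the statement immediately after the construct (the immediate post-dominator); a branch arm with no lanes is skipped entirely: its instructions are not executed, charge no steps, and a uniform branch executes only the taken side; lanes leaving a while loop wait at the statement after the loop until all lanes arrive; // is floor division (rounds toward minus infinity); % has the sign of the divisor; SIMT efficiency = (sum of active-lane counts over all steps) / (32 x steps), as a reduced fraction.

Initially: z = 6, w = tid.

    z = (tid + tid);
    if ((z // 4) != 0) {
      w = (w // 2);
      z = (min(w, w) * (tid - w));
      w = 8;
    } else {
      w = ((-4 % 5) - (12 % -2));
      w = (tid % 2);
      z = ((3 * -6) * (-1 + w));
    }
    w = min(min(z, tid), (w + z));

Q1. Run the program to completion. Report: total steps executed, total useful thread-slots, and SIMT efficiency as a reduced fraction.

Answer: 9 steps, 192 useful, 2/3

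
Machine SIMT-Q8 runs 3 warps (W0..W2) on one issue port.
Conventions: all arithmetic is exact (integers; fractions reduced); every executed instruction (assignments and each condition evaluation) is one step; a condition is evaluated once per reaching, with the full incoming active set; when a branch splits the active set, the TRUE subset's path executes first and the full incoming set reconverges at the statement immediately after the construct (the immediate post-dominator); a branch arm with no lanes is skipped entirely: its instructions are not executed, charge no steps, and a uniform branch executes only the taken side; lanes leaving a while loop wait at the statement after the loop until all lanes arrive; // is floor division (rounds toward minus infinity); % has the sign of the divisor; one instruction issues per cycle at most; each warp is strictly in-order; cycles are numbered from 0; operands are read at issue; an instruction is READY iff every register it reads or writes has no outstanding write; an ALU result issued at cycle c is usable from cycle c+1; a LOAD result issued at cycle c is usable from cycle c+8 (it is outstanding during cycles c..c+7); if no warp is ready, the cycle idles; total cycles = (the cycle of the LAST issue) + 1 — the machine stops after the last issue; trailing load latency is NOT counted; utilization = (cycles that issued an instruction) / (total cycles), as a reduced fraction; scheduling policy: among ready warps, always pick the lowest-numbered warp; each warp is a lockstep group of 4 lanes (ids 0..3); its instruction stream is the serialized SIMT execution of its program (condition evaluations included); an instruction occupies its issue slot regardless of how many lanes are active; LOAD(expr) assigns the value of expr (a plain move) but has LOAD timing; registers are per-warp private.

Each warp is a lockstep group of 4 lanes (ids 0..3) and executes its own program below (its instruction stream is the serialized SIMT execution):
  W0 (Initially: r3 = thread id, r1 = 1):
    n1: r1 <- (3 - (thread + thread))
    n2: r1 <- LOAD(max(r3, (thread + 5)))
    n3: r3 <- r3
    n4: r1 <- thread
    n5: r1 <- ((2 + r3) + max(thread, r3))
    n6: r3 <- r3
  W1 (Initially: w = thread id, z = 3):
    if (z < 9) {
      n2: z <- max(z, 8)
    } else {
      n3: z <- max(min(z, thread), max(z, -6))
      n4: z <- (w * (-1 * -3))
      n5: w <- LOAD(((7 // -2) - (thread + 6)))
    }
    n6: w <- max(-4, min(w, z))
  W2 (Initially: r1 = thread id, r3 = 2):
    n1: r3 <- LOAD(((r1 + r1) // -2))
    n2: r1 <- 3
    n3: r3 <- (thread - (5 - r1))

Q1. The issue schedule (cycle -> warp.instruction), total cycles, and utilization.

cycle 0: W0.I0
cycle 1: W0.I1
cycle 2: W0.I2
cycle 3: W1.I0
cycle 4: W1.I1
cycle 5: W1.I2
cycle 6: W2.I0
cycle 7: W2.I1
cycle 8: idle
cycle 9: W0.I3
cycle 10: W0.I4
cycle 11: W0.I5
cycle 12: idle
cycle 13: idle
cycle 14: W2.I2

Answer: 15 cycles, utilization 4/5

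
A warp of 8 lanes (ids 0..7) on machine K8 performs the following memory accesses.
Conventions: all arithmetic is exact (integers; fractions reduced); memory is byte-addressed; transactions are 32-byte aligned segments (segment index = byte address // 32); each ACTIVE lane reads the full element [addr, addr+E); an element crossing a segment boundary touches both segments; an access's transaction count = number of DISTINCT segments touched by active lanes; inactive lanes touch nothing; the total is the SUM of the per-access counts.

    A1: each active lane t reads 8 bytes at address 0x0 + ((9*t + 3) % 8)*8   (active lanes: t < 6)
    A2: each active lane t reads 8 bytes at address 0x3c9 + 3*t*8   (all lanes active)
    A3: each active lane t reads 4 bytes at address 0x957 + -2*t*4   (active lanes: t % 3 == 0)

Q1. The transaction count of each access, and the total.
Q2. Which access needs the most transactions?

A1: 2 transactions
A2: 6 transactions
A3: 2 transactions

Answer: 2,6,2; total 10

Answer: A2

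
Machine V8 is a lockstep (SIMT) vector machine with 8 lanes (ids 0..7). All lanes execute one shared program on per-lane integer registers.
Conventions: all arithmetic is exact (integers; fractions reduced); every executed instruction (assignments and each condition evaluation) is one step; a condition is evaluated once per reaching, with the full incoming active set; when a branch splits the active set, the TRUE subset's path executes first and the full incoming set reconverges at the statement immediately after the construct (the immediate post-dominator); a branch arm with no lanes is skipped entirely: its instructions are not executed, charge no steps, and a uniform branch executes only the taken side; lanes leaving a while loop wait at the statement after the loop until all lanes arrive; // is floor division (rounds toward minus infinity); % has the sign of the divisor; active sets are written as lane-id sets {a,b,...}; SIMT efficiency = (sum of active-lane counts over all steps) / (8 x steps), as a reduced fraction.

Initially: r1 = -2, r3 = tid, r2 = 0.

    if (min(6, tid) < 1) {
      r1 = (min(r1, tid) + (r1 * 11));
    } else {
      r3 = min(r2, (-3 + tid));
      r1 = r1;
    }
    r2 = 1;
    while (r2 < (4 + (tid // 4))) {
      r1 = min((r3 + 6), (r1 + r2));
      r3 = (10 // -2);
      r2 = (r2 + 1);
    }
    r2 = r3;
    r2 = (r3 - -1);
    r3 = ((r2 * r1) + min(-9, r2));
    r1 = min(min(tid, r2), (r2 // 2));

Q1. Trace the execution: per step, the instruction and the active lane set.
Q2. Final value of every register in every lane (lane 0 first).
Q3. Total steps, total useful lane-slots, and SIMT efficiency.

step 0: eval (min(6, tid) < 1)       {0,1,2,3,4,5,6,7}
step 1: r1 <- (min(r1, tid) + (r1 * 11)) {0}
step 2: r3 <- min(r2, (-3 + tid))    {1,2,3,4,5,6,7}
step 3: r1 <- r1                     {1,2,3,4,5,6,7}
step 4: r2 <- 1                      {0,1,2,3,4,5,6,7}
step 5: eval (r2 < (4 + (tid // 4))) {0,1,2,3,4,5,6,7}
step 6: r1 <- min((r3 + 6), (r1 + r2)) {0,1,2,3,4,5,6,7}
step 7: r3 <- (10 // -2)             {0,1,2,3,4,5,6,7}
step 8: r2 <- (r2 + 1)               {0,1,2,3,4,5,6,7}
step 9: eval (r2 < (4 + (tid // 4))) {0,1,2,3,4,5,6,7}
step 10: r1 <- min((r3 + 6), (r1 + r2)) {0,1,2,3,4,5,6,7}
step 11: r3 <- (10 // -2)             {0,1,2,3,4,5,6,7}
step 12: r2 <- (r2 + 1)               {0,1,2,3,4,5,6,7}
step 13: eval (r2 < (4 + (tid // 4))) {0,1,2,3,4,5,6,7}
step 14: r1 <- min((r3 + 6), (r1 + r2)) {0,1,2,3,4,5,6,7}
step 15: r3 <- (10 // -2)             {0,1,2,3,4,5,6,7}
step 16: r2 <- (r2 + 1)               {0,1,2,3,4,5,6,7}
step 17: eval (r2 < (4 + (tid // 4))) {0,1,2,3,4,5,6,7}
step 18: r1 <- min((r3 + 6), (r1 + r2)) {4,5,6,7}
step 19: r3 <- (10 // -2)             {4,5,6,7}
step 20: r2 <- (r2 + 1)               {4,5,6,7}
step 21: eval (r2 < (4 + (tid // 4))) {4,5,6,7}
step 22: r2 <- r3                     {0,1,2,3,4,5,6,7}
step 23: r2 <- (r3 - -1)              {0,1,2,3,4,5,6,7}
step 24: r3 <- ((r2 * r1) + min(-9, r2)) {0,1,2,3,4,5,6,7}
step 25: r1 <- min(min(tid, r2), (r2 // 2)) {0,1,2,3,4,5,6,7}

Answer: 26 steps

r1: -4,-4,-4,-4,-4,-4,-4,-4
r3: 63,-13,-13,-13,-13,-13,-13,-13
r2: -4,-4,-4,-4,-4,-4,-4,-4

steps = 26; useful = 183; efficiency = 183/208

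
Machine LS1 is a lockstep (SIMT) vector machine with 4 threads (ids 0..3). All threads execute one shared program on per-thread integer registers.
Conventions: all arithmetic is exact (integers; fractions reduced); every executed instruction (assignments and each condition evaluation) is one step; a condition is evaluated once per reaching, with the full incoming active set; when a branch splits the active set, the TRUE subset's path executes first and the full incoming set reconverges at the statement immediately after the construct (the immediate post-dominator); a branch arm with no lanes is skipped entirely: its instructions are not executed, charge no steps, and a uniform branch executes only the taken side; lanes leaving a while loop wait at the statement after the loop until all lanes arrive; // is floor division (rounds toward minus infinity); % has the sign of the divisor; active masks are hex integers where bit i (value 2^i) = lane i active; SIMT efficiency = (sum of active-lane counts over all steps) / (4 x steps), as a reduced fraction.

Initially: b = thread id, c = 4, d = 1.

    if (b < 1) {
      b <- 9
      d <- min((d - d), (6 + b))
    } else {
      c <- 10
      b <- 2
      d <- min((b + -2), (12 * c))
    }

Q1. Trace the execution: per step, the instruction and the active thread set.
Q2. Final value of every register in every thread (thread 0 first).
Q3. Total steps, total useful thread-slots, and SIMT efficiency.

step 0: eval (b < 1)                 0xf
step 1: b <- 9                       0x1
step 2: d <- min((d - d), (6 + b))   0x1
step 3: c <- 10                      0xe
step 4: b <- 2                       0xe
step 5: d <- min((b + -2), (12 * c)) 0xe

Answer: 6 steps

b: 9,2,2,2
c: 4,10,10,10
d: 0,0,0,0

steps = 6; useful = 15; efficiency = 15/24 = 5/8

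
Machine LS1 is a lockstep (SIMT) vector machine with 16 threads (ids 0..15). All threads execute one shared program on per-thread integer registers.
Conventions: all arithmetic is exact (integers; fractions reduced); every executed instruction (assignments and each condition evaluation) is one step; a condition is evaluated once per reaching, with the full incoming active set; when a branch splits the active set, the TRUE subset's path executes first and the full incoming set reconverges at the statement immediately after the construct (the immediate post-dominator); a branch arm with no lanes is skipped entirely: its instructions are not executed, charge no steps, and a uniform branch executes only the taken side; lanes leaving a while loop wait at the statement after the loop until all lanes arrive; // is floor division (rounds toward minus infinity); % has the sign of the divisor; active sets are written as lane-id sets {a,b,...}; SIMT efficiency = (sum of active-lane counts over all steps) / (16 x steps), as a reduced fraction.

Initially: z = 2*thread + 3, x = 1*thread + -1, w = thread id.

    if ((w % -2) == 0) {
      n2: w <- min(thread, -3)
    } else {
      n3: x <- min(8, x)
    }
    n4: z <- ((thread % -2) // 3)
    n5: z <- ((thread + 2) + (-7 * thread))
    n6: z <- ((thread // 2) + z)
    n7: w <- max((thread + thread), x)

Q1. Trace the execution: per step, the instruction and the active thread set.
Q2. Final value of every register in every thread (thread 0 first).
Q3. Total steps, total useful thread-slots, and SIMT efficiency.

step 0: eval ((w % -2) == 0)         {0,1,2,3,4,5,6,7,8,9,10,11,12,13,14,15}
step 1: w <- min(thread, -3)         {0,2,4,6,8,10,12,14}
step 2: x <- min(8, x)               {1,3,5,7,9,11,13,15}
step 3: z <- ((thread % -2) // 3)    {0,1,2,3,4,5,6,7,8,9,10,11,12,13,14,15}
step 4: z <- ((thread + 2) + (-7 * thread)) {0,1,2,3,4,5,6,7,8,9,10,11,12,13,14,15}
step 5: z <- ((thread // 2) + z)     {0,1,2,3,4,5,6,7,8,9,10,11,12,13,14,15}
step 6: w <- max((thread + thread), x) {0,1,2,3,4,5,6,7,8,9,10,11,12,13,14,15}

Answer: 7 steps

z: 2,-4,-9,-15,-20,-26,-31,-37,-42,-48,-53,-59,-64,-70,-75,-81
x: -1,0,1,2,3,4,5,6,7,8,9,8,11,8,13,8
w: 0,2,4,6,8,10,12,14,16,18,20,22,24,26,28,30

steps = 7; useful = 96; efficiency = 96/112 = 6/7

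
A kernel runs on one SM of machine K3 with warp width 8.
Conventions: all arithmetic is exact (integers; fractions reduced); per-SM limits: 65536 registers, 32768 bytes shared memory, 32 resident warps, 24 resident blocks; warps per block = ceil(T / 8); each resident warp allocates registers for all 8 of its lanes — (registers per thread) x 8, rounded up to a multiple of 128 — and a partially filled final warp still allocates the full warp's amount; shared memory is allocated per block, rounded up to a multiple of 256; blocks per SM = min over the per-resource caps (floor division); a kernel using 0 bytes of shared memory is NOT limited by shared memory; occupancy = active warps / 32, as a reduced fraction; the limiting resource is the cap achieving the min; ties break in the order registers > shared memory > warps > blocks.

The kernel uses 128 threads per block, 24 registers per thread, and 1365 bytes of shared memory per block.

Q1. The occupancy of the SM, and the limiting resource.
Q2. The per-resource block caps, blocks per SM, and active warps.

Answer: occupancy 1, limited by warps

registers: 16 blocks
shared memory: 21 blocks
warps: 2 blocks
blocks: 24 blocks

Answer: 2 blocks, 32 active warps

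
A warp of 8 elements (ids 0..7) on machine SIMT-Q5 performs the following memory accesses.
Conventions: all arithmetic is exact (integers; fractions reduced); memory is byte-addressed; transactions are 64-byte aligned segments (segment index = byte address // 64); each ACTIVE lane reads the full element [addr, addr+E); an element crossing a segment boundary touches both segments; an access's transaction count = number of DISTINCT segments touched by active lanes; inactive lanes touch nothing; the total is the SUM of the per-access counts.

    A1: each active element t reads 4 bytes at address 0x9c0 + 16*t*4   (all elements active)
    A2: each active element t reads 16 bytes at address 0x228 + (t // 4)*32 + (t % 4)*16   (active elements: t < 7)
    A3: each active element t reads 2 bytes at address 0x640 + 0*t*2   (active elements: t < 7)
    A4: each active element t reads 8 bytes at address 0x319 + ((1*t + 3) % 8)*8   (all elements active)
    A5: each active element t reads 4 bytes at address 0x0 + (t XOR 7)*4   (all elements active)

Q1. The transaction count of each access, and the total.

A1: 8 transactions
A2: 2 transactions
A3: 1 transaction
A4: 2 transactions
A5: 1 transaction

Answer: 8,2,1,2,1; total 14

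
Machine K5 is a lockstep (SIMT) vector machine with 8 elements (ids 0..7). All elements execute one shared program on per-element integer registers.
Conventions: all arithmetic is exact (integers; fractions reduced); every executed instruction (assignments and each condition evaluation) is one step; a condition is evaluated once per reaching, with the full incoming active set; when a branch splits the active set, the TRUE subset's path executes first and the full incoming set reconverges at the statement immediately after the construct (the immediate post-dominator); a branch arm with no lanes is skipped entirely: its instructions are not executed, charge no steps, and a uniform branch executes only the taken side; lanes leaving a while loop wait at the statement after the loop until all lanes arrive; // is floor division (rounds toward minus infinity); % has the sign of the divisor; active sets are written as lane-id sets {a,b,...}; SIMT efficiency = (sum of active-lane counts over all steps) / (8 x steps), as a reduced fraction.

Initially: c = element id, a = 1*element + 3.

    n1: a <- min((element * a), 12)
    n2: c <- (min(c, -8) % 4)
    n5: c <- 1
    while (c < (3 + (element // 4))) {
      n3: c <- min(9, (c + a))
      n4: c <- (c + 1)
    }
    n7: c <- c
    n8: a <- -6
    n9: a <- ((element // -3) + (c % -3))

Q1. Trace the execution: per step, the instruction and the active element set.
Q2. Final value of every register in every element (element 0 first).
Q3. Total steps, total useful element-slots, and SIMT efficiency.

step 0: a <- min((element * a), 12)  {0,1,2,3,4,5,6,7}
step 1: c <- (min(c, -8) % 4)        {0,1,2,3,4,5,6,7}
step 2: c <- 1                       {0,1,2,3,4,5,6,7}
step 3: eval (c < (3 + (element // 4))) {0,1,2,3,4,5,6,7}
step 4: c <- min(9, (c + a))         {0,1,2,3,4,5,6,7}
step 5: c <- (c + 1)                 {0,1,2,3,4,5,6,7}
step 6: eval (c < (3 + (element // 4))) {0,1,2,3,4,5,6,7}
step 7: c <- min(9, (c + a))         {0}
step 8: c <- (c + 1)                 {0}
step 9: eval (c < (3 + (element // 4))) {0}
step 10: c <- c                       {0,1,2,3,4,5,6,7}
step 11: a <- -6                      {0,1,2,3,4,5,6,7}
step 12: a <- ((element // -3) + (c % -3)) {0,1,2,3,4,5,6,7}

Answer: 13 steps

c: 3,6,10,10,10,10,10,10
a: 0,-1,-3,-3,-4,-4,-4,-5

steps = 13; useful = 83; efficiency = 83/104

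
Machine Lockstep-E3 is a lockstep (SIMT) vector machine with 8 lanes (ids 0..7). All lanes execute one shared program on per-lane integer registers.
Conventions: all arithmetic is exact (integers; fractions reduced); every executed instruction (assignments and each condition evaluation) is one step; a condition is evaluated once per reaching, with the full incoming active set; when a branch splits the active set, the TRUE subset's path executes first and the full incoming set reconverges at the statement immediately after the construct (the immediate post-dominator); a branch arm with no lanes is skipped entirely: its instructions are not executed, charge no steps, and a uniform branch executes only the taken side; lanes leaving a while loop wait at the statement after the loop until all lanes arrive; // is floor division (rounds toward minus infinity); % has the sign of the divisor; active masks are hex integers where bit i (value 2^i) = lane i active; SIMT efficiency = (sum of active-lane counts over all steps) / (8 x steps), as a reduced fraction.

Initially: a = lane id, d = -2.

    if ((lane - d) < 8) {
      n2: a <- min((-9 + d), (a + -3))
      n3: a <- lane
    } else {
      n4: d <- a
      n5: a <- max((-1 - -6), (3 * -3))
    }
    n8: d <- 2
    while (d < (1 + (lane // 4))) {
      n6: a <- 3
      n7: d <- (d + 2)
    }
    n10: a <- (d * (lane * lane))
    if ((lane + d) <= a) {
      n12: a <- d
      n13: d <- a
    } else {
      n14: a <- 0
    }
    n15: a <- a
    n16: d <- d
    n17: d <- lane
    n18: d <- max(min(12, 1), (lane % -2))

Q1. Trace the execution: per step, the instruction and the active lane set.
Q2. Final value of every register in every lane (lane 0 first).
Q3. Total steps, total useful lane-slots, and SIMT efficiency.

step 0: eval ((lane - d) < 8)        0xff
step 1: a <- min((-9 + d), (a + -3)) 0x3f
step 2: a <- lane                    0x3f
step 3: d <- a                       0xc0
step 4: a <- max((-1 - -6), (3 * -3)) 0xc0
step 5: d <- 2                       0xff
step 6: eval (d < (1 + (lane // 4))) 0xff
step 7: a <- (d * (lane * lane))     0xff
step 8: eval ((lane + d) <= a)       0xff
step 9: a <- d                       0xfc
step 10: d <- a                       0xfc
step 11: a <- 0                       0x03
step 12: a <- a                       0xff
step 13: d <- d                       0xff
step 14: d <- lane                    0xff
step 15: d <- max(min(12, 1), (lane % -2)) 0xff

Answer: 16 steps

a: 0,0,2,2,2,2,2,2
d: 1,1,1,1,1,1,1,1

steps = 16; useful = 102; efficiency = 102/128 = 51/64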